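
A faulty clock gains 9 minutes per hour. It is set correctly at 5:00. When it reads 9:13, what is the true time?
For every 60 true minutes, the faulty clock advances 69 minutes, so 1 faulty-clock minute corresponds to 60/69 true minutes.
From 5:00 to 9:13 on the faulty dial is 253 minutes.
True elapsed: 253 x 60/69 = 220 minutes = 3 hours and 40 minutes.
True time: 5:00 + 3 hours and 40 minutes = 8:40.

Final answer: 8:40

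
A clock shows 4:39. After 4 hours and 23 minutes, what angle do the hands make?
First find the time 4 hours and 23 minutes after 4:39.
Total minutes: 4 x 60 + 39 + 4 x 60 + 23 = 542.
542 mod 720 = 542 minutes = 9:02.
Now compute the angle at 9:02:
Hour hand: 9 x 30 + 2 x 0.5 = 271 degrees
Minute hand: 2 x 6 = 12 degrees
Difference: |271 - 12| = 259 degrees
Smaller angle: 360 - 259 = 101 degrees

Final answer: 101 degrees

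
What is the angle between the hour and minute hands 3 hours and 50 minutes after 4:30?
First find the time 3 hours and 50 minutes after 4:30.
Total minutes: 4 x 60 + 30 + 3 x 60 + 50 = 500.
500 mod 720 = 500 minutes = 8:20.
Now compute the angle at 8:20:
Hour hand: 8 x 30 + 20 x 0.5 = 250 degrees
Minute hand: 20 x 6 = 120 degrees
Difference: |250 - 120| = 130 degrees
The angle is 130 degrees

Final answer: 130 degrees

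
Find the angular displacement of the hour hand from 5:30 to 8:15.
The hour hand moves 0.5 degrees per minute.
Time elapsed: 8:15 - 5:30 = 165 minutes
Angular displacement: 165 x 0.5 = 82.5 degrees

Final answer: 82.5 degrees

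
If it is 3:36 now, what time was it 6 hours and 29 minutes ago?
Starting time: 3:36 = 216 total minutes past 12:00
Subtracting: 6 hours and 29 minutes = 389 minutes
216 - 389 = -173 (negative, add 12 hours = 720) = 547 minutes
= 9 hours and 7 minutes past 12:00 = 9:07

Final answer: 9:07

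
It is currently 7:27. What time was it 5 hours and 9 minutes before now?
Starting time: 7:27 = 447 total minutes past 12:00
Subtracting: 5 hours and 9 minutes = 309 minutes
447 - 309 = 138 minutes
= 2 hours and 18 minutes past 12:00 = 2:18

Final answer: 2:18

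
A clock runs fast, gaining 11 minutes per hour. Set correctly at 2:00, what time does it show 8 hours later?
For every 60 true minutes, the faulty clock advances 60 + 11 = 71 minutes.
True elapsed: 8 hours = 480 minutes.
Faulty clock advances: 480 x 71/60 = 568 minutes (drift: 88 minutes ahead).
Shown time: 2:00 + 568 minutes = 11:28.

Final answer: 11:28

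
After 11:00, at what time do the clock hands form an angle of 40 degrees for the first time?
At t minutes past 11:00, the hour hand is at 30 x 11 + 0.5t degrees and the minute hand is at 6t degrees.
The smaller angle between them is 40 degrees when |30H - 5.5t| = 40 or |30H - 5.5t| = 320.
With H = 11, solve 30 x 11 - 5.5t = +/- target for each target:
  t = (30 x 11 - 40) / 5.5 = 52.73
  t = (30 x 11 + 40) / 5.5 = 67.27 (outside (0, 60))
  t = (30 x 11 - 320) / 5.5 = 1.82
  t = (30 x 11 + 320) / 5.5 = 118.18 (outside (0, 60))
Valid solutions in (0, 60): {1.82, 52.73} minutes.
The first occurrence is t = 1.82 minutes.
The hands form a 40-degree angle at 1.82 minutes past 11:00.

Final answer: 1.82 minutes past 11:00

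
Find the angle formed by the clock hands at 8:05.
Hour hand position: 8 x 30 + 5 x 0.5 = 242.5 degrees
Minute hand position: 5 x 6 = 30 degrees
Difference: |242.5 - 30| = 212.5 degrees
Since 212.5 > 180, the smaller angle is 360 - 212.5 = 147.5 degrees

Final answer: 147.5 degrees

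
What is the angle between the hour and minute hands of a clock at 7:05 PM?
Hour hand position: 7 x 30 + 5 x 0.5 = 212.5 degrees
Minute hand position: 5 x 6 = 30 degrees
Difference: |212.5 - 30| = 182.5 degrees
Since 182.5 > 180, the smaller angle is 360 - 182.5 = 177.5 degrees

Final answer: 177.5 degrees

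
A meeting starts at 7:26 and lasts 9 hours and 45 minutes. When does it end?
Starting time: 7:26
Adding 45 minutes to 26 minutes: 26 + 45 = 71 minutes = 1 hour and 11 minutes
Adding 9 hours: 7 + 9 + 1 (carry) = 17 - 12 = 5
Final time: 5:11

Final answer: 5:11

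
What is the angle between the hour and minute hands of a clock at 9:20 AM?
Hour hand position: 9 x 30 + 20 x 0.5 = 280 degrees
Minute hand position: 20 x 6 = 120 degrees
Difference: |280 - 120| = 160 degrees
The angle between the hands is 160 degrees

Final answer: 160 degrees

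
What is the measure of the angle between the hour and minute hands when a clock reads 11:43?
Hour hand position: 11 x 30 + 43 x 0.5 = 351.5 degrees
Minute hand position: 43 x 6 = 258 degrees
Difference: |351.5 - 258| = 93.5 degrees
The angle between the hands is 93.5 degrees

Final answer: 93.5 degrees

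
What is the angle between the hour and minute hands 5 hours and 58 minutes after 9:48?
First find the time 5 hours and 58 minutes after 9:48.
Total minutes: 9 x 60 + 48 + 5 x 60 + 58 = 946.
946 mod 720 = 226 minutes = 3:46.
Now compute the angle at 3:46:
Hour hand: 3 x 30 + 46 x 0.5 = 113 degrees
Minute hand: 46 x 6 = 276 degrees
Difference: |113 - 276| = 163 degrees
The angle is 163 degrees

Final answer: 163 degrees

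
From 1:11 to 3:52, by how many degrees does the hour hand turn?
The hour hand moves 0.5 degrees per minute.
Time elapsed: 3:52 - 1:11 = 161 minutes
Angular displacement: 161 x 0.5 = 80.5 degrees

Final answer: 80.5 degrees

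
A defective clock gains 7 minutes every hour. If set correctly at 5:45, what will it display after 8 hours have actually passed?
For every 60 true minutes, the faulty clock advances 60 + 7 = 67 minutes.
True elapsed: 8 hours = 480 minutes.
Faulty clock advances: 480 x 67/60 = 536 minutes (drift: 56 minutes ahead).
Shown time: 5:45 + 536 minutes = 2:41.

Final answer: 2:41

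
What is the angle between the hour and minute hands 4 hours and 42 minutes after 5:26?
First find the time 4 hours and 42 minutes after 5:26.
Total minutes: 5 x 60 + 26 + 4 x 60 + 42 = 608.
608 mod 720 = 608 minutes = 10:08.
Now compute the angle at 10:08:
Hour hand: 10 x 30 + 8 x 0.5 = 304 degrees
Minute hand: 8 x 6 = 48 degrees
Difference: |304 - 48| = 256 degrees
Smaller angle: 360 - 256 = 104 degrees

Final answer: 104 degrees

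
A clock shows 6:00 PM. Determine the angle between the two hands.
Hour hand position: 6 x 30 + 0 x 0.5 = 180 degrees
Minute hand position: 0 x 6 = 0 degrees
Difference: |180 - 0| = 180 degrees
The angle between the hands is 180 degrees

Final answer: 180 degrees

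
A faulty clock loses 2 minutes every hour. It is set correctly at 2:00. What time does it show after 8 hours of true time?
For every 60 true minutes, the faulty clock advances 60 - 2 = 58 minutes.
True elapsed: 8 hours = 480 minutes.
Faulty clock advances: 480 x 58/60 = 464 minutes (drift: 16 minutes behind).
Shown time: 2:00 + 464 minutes = 9:44.

Final answer: 9:44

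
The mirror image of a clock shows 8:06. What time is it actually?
Reflection across the vertical (12-6) axis maps a hand at angle A degrees to (360 - A) degrees, which sends a reading of T minutes past 12:00 to (720 - T) minutes past 12:00.
Mirror reads 8:06 = 486 minutes past 12:00.
Actual time: (720 - 486) mod 720 = 234 minutes = 3:54.

Final answer: 3:54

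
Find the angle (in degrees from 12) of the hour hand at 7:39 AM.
The hour hand moves 30 degrees per hour and 0.5 degrees per minute.
At 7:39: (7) x 30 + 39 x 0.5 = 210 + 19.5 = 229.5 degrees

Final answer: 229.5 degrees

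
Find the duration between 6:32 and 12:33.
From 6:32 to 12:33:
(12 x 60 + 33) - (6 x 60 + 32) = 753 - 392 = 361 minutes
= 6 hours and 1 minute

Final answer: 6 hours and 1 minute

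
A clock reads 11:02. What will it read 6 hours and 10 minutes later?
Starting time: 11:02
Adding 10 minutes to 2 minutes: 2 + 10 = 12 minutes
Adding 6 hours: 11 + 6 = 17 - 12 = 5
Final time: 5:12

Final answer: 5:12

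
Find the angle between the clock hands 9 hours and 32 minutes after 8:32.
First find the time 9 hours and 32 minutes after 8:32.
Total minutes: 8 x 60 + 32 + 9 x 60 + 32 = 1084.
1084 mod 720 = 364 minutes = 6:04.
Now compute the angle at 6:04:
Hour hand: 6 x 30 + 4 x 0.5 = 182 degrees
Minute hand: 4 x 6 = 24 degrees
Difference: |182 - 24| = 158 degrees
The angle is 158 degrees

Final answer: 158 degrees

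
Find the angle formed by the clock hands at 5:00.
Hour hand position: 5 x 30 + 0 x 0.5 = 150 degrees
Minute hand position: 0 x 6 = 0 degrees
Difference: |150 - 0| = 150 degrees
The angle between the hands is 150 degrees

Final answer: 150 degrees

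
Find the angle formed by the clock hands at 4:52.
Hour hand position: 4 x 30 + 52 x 0.5 = 146 degrees
Minute hand position: 52 x 6 = 312 degrees
Difference: |146 - 312| = 166 degrees
The angle between the hands is 166 degrees

Final answer: 166 degrees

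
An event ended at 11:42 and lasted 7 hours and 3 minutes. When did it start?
Starting time: 11:42 = 702 total minutes past 12:00
Subtracting: 7 hours and 3 minutes = 423 minutes
702 - 423 = 279 minutes
= 4 hours and 39 minutes past 12:00 = 4:39

Final answer: 4:39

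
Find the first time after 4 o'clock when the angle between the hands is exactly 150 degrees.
At t minutes past 4:00, the hour hand is at 30 x 4 + 0.5t degrees and the minute hand is at 6t degrees.
The smaller angle between them is 150 degrees when |30H - 5.5t| = 150 or |30H - 5.5t| = 210.
With H = 4, solve 30 x 4 - 5.5t = +/- target for each target:
  t = (30 x 4 - 150) / 5.5 = -5.45 (outside (0, 60))
  t = (30 x 4 + 150) / 5.5 = 49.09
  t = (30 x 4 - 210) / 5.5 = -16.36 (outside (0, 60))
  t = (30 x 4 + 210) / 5.5 = 60 (outside (0, 60))
Valid solutions in (0, 60): {49.09} minutes.
The first occurrence is t = 49.09 minutes.
The hands form a 150-degree angle at 49.09 minutes past 4:00.

Final answer: 49.09 minutes past 4:00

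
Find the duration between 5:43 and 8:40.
From 5:43 to 8:40:
(8 x 60 + 40) - (5 x 60 + 43) = 520 - 343 = 177 minutes
= 2 hours and 57 minutes

Final answer: 2 hours and 57 minutes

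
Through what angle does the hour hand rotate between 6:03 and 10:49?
The hour hand moves 0.5 degrees per minute.
Time elapsed: 10:49 - 6:03 = 286 minutes
Angular displacement: 286 x 0.5 = 143 degrees

Final answer: 143 degrees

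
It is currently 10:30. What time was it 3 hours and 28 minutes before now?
Starting time: 10:30 = 630 total minutes past 12:00
Subtracting: 3 hours and 28 minutes = 208 minutes
630 - 208 = 422 minutes
= 7 hours and 2 minutes past 12:00 = 7:02

Final answer: 7:02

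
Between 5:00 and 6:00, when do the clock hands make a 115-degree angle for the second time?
At t minutes past 5:00, the hour hand is at 30 x 5 + 0.5t degrees and the minute hand is at 6t degrees.
The smaller angle between them is 115 degrees when |30H - 5.5t| = 115 or |30H - 5.5t| = 245.
With H = 5, solve 30 x 5 - 5.5t = +/- target for each target:
  t = (30 x 5 - 115) / 5.5 = 6.36
  t = (30 x 5 + 115) / 5.5 = 48.18
  t = (30 x 5 - 245) / 5.5 = -17.27 (outside (0, 60))
  t = (30 x 5 + 245) / 5.5 = 71.82 (outside (0, 60))
Valid solutions in (0, 60): {6.36, 48.18} minutes.
The second occurrence is t = 48.18 minutes.
The hands form a 115-degree angle at 48.18 minutes past 5:00.

Final answer: 48.18 minutes past 5:00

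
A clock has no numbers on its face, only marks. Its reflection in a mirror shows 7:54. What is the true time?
Reflection across the vertical (12-6) axis maps a hand at angle A degrees to (360 - A) degrees, which sends a reading of T minutes past 12:00 to (720 - T) minutes past 12:00.
Mirror reads 7:54 = 474 minutes past 12:00.
Actual time: (720 - 474) mod 720 = 246 minutes = 4:06.

Final answer: 4:06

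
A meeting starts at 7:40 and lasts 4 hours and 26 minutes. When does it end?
Starting time: 7:40
Adding 26 minutes to 40 minutes: 40 + 26 = 66 minutes = 1 hour and 6 minutes
Adding 4 hours: 7 + 4 + 1 (carry) = 12
Final time: 12:06

Final answer: 12:06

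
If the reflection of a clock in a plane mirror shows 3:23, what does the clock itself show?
Reflection across the vertical (12-6) axis maps a hand at angle A degrees to (360 - A) degrees, which sends a reading of T minutes past 12:00 to (720 - T) minutes past 12:00.
Mirror reads 3:23 = 203 minutes past 12:00.
Actual time: (720 - 203) mod 720 = 517 minutes = 8:37.

Final answer: 8:37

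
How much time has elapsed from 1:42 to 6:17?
From 1:42 to 6:17:
(6 x 60 + 17) - (1 x 60 + 42) = 377 - 102 = 275 minutes
= 4 hours and 35 minutes

Final answer: 4 hours and 35 minutes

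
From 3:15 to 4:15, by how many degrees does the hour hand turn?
The hour hand moves 0.5 degrees per minute.
Time elapsed: 4:15 - 3:15 = 60 minutes
Angular displacement: 60 x 0.5 = 30 degrees

Final answer: 30 degrees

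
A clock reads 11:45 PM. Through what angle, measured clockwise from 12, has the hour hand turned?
The hour hand moves 30 degrees per hour and 0.5 degrees per minute.
At 11:45: (11) x 30 + 45 x 0.5 = 330 + 22.5 = 352.5 degrees

Final answer: 352.5 degrees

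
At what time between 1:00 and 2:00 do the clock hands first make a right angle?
At t minutes past 1:00, the hour hand is at 30 x 1 + 0.5t degrees and the minute hand is at 6t degrees.
The smaller angle between them is 90 degrees when |30H - 5.5t| = 90 or |30H - 5.5t| = 270.
With H = 1, solve 30 x 1 - 5.5t = +/- target for each target:
  t = (30 x 1 - 90) / 5.5 = -10.91 (outside (0, 60))
  t = (30 x 1 + 90) / 5.5 = 21.82
  t = (30 x 1 - 270) / 5.5 = -43.64 (outside (0, 60))
  t = (30 x 1 + 270) / 5.5 = 54.55
Valid solutions in (0, 60): {21.82, 54.55} minutes.
First occurrence: t = 21.82 minutes.
The hands are at right angles at 21.82 minutes past 1:00.

Final answer: 21.82 minutes past 1:00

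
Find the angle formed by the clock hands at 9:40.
Hour hand position: 9 x 30 + 40 x 0.5 = 290 degrees
Minute hand position: 40 x 6 = 240 degrees
Difference: |290 - 240| = 50 degrees
The angle between the hands is 50 degrees

Final answer: 50 degrees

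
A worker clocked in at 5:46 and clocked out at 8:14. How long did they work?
From 5:46 to 8:14:
(8 x 60 + 14) - (5 x 60 + 46) = 494 - 346 = 148 minutes
= 2 hours and 28 minutes

Final answer: 2 hours and 28 minutes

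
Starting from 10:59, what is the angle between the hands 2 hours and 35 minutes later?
First find the time 2 hours and 35 minutes after 10:59.
Total minutes: 10 x 60 + 59 + 2 x 60 + 35 = 814.
814 mod 720 = 94 minutes = 1:34.
Now compute the angle at 1:34:
Hour hand: 1 x 30 + 34 x 0.5 = 47 degrees
Minute hand: 34 x 6 = 204 degrees
Difference: |47 - 204| = 157 degrees
The angle is 157 degrees

Final answer: 157 degrees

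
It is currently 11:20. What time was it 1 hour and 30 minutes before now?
Starting time: 11:20 = 680 total minutes past 12:00
Subtracting: 1 hour and 30 minutes = 90 minutes
680 - 90 = 590 minutes
= 9 hours and 50 minutes past 12:00 = 9:50

Final answer: 9:50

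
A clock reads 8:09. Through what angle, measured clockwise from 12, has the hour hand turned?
The hour hand moves 30 degrees per hour and 0.5 degrees per minute.
At 8:09: (8) x 30 + 9 x 0.5 = 240 + 4.5 = 244.5 degrees

Final answer: 244.5 degrees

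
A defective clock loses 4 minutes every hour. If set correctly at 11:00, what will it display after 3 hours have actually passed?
For every 60 true minutes, the faulty clock advances 60 - 4 = 56 minutes.
True elapsed: 3 hours = 180 minutes.
Faulty clock advances: 180 x 56/60 = 168 minutes (drift: 12 minutes behind).
Shown time: 11:00 + 168 minutes = 1:48.

Final answer: 1:48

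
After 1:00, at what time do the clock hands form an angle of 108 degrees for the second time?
At t minutes past 1:00, the hour hand is at 30 x 1 + 0.5t degrees and the minute hand is at 6t degrees.
The smaller angle between them is 108 degrees when |30H - 5.5t| = 108 or |30H - 5.5t| = 252.
With H = 1, solve 30 x 1 - 5.5t = +/- target for each target:
  t = (30 x 1 - 108) / 5.5 = -14.18 (outside (0, 60))
  t = (30 x 1 + 108) / 5.5 = 25.09
  t = (30 x 1 - 252) / 5.5 = -40.36 (outside (0, 60))
  t = (30 x 1 + 252) / 5.5 = 51.27
Valid solutions in (0, 60): {25.09, 51.27} minutes.
The second occurrence is t = 51.27 minutes.
The hands form a 108-degree angle at 51.27 minutes past 1:00.

Final answer: 51.27 minutes past 1:00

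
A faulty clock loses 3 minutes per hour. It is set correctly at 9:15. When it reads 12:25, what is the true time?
For every 60 true minutes, the faulty clock advances 57 minutes, so 1 faulty-clock minute corresponds to 60/57 true minutes.
From 9:15 to 12:25 on the faulty dial is 190 minutes.
True elapsed: 190 x 60/57 = 200 minutes = 3 hours and 20 minutes.
True time: 9:15 + 3 hours and 20 minutes = 12:35.

Final answer: 12:35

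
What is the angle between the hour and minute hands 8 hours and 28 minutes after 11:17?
First find the time 8 hours and 28 minutes after 11:17.
Total minutes: 11 x 60 + 17 + 8 x 60 + 28 = 1185.
1185 mod 720 = 465 minutes = 7:45.
Now compute the angle at 7:45:
Hour hand: 7 x 30 + 45 x 0.5 = 232.5 degrees
Minute hand: 45 x 6 = 270 degrees
Difference: |232.5 - 270| = 37.5 degrees
The angle is 37.5 degrees

Final answer: 37.5 degrees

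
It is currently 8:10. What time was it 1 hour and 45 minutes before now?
Starting time: 8:10 = 490 total minutes past 12:00
Subtracting: 1 hour and 45 minutes = 105 minutes
490 - 105 = 385 minutes
= 6 hours and 25 minutes past 12:00 = 6:25

Final answer: 6:25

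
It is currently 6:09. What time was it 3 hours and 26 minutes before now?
Starting time: 6:09 = 369 total minutes past 12:00
Subtracting: 3 hours and 26 minutes = 206 minutes
369 - 206 = 163 minutes
= 2 hours and 43 minutes past 12:00 = 2:43

Final answer: 2:43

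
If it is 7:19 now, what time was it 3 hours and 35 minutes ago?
Starting time: 7:19 = 439 total minutes past 12:00
Subtracting: 3 hours and 35 minutes = 215 minutes
439 - 215 = 224 minutes
= 3 hours and 44 minutes past 12:00 = 3:44

Final answer: 3:44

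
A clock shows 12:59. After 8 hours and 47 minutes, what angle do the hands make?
First find the time 8 hours and 47 minutes after 12:59.
Total minutes: 12 x 60 + 59 + 8 x 60 + 47 = 1306.
1306 mod 720 = 586 minutes = 9:46.
Now compute the angle at 9:46:
Hour hand: 9 x 30 + 46 x 0.5 = 293 degrees
Minute hand: 46 x 6 = 276 degrees
Difference: |293 - 276| = 17 degrees
The angle is 17 degrees

Final answer: 17 degrees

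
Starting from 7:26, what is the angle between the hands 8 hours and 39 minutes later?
First find the time 8 hours and 39 minutes after 7:26.
Total minutes: 7 x 60 + 26 + 8 x 60 + 39 = 965.
965 mod 720 = 245 minutes = 4:05.
Now compute the angle at 4:05:
Hour hand: 4 x 30 + 5 x 0.5 = 122.5 degrees
Minute hand: 5 x 6 = 30 degrees
Difference: |122.5 - 30| = 92.5 degrees
The angle is 92.5 degrees

Final answer: 92.5 degrees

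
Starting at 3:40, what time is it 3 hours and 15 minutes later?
Starting time: 3:40
Adding 15 minutes to 40 minutes: 40 + 15 = 55 minutes
Adding 3 hours: 3 + 3 = 6
Final time: 6:55

Final answer: 6:55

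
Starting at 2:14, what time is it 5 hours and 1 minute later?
Starting time: 2:14
Adding 1 minute to 14 minutes: 14 + 1 = 15 minutes
Adding 5 hours: 2 + 5 = 7
Final time: 7:15

Final answer: 7:15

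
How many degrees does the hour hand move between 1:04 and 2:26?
The hour hand moves 0.5 degrees per minute.
Time elapsed: 2:26 - 1:04 = 82 minutes
Angular displacement: 82 x 0.5 = 41 degrees

Final answer: 41 degrees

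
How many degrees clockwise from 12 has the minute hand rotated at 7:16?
The minute hand moves 6 degrees per minute.
At 7:16: 16 x 6 = 96 degrees

Final answer: 96 degrees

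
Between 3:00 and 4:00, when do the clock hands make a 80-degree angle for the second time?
At t minutes past 3:00, the hour hand is at 30 x 3 + 0.5t degrees and the minute hand is at 6t degrees.
The smaller angle between them is 80 degrees when |30H - 5.5t| = 80 or |30H - 5.5t| = 280.
With H = 3, solve 30 x 3 - 5.5t = +/- target for each target:
  t = (30 x 3 - 80) / 5.5 = 1.82
  t = (30 x 3 + 80) / 5.5 = 30.91
  t = (30 x 3 - 280) / 5.5 = -34.55 (outside (0, 60))
  t = (30 x 3 + 280) / 5.5 = 67.27 (outside (0, 60))
Valid solutions in (0, 60): {1.82, 30.91} minutes.
The second occurrence is t = 30.91 minutes.
The hands form a 80-degree angle at 30.91 minutes past 3:00.

Final answer: 30.91 minutes past 3:00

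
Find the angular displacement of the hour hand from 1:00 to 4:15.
The hour hand moves 0.5 degrees per minute.
Time elapsed: 4:15 - 1:00 = 195 minutes
Angular displacement: 195 x 0.5 = 97.5 degrees

Final answer: 97.5 degrees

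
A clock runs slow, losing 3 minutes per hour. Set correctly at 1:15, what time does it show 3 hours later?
For every 60 true minutes, the faulty clock advances 60 - 3 = 57 minutes.
True elapsed: 3 hours = 180 minutes.
Faulty clock advances: 180 x 57/60 = 171 minutes (drift: 9 minutes behind).
Shown time: 1:15 + 171 minutes = 4:06.

Final answer: 4:06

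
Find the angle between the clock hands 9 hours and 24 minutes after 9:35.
First find the time 9 hours and 24 minutes after 9:35.
Total minutes: 9 x 60 + 35 + 9 x 60 + 24 = 1139.
1139 mod 720 = 419 minutes = 6:59.
Now compute the angle at 6:59:
Hour hand: 6 x 30 + 59 x 0.5 = 209.5 degrees
Minute hand: 59 x 6 = 354 degrees
Difference: |209.5 - 354| = 144.5 degrees
The angle is 144.5 degrees

Final answer: 144.5 degrees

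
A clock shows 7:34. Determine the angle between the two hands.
Hour hand position: 7 x 30 + 34 x 0.5 = 227 degrees
Minute hand position: 34 x 6 = 204 degrees
Difference: |227 - 204| = 23 degrees
The angle between the hands is 23 degrees

Final answer: 23 degrees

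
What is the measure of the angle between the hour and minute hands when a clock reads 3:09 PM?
Hour hand position: 3 x 30 + 9 x 0.5 = 94.5 degrees
Minute hand position: 9 x 6 = 54 degrees
Difference: |94.5 - 54| = 40.5 degrees
The angle between the hands is 40.5 degrees

Final answer: 40.5 degrees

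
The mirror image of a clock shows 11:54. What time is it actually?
Reflection across the vertical (12-6) axis maps a hand at angle A degrees to (360 - A) degrees, which sends a reading of T minutes past 12:00 to (720 - T) minutes past 12:00.
Mirror reads 11:54 = 714 minutes past 12:00.
Actual time: (720 - 714) mod 720 = 6 minutes = 12:06.

Final answer: 12:06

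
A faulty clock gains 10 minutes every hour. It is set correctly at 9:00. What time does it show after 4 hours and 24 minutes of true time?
For every 60 true minutes, the faulty clock advances 60 + 10 = 70 minutes.
True elapsed: 4 hours and 24 minutes = 264 minutes.
Faulty clock advances: 264 x 70/60 = 308 minutes (drift: 44 minutes ahead).
Shown time: 9:00 + 308 minutes = 2:08.

Final answer: 2:08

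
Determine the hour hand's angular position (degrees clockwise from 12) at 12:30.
The hour hand moves 30 degrees per hour and 0.5 degrees per minute.
At 12:30: (0) x 30 + 30 x 0.5 = 0 + 15 = 15 degrees

Final answer: 15 degrees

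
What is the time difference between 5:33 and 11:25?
From 5:33 to 11:25:
(11 x 60 + 25) - (5 x 60 + 33) = 685 - 333 = 352 minutes
= 5 hours and 52 minutes

Final answer: 5 hours and 52 minutes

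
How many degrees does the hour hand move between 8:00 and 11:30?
The hour hand moves 0.5 degrees per minute.
Time elapsed: 11:30 - 8:00 = 210 minutes
Angular displacement: 210 x 0.5 = 105 degrees

Final answer: 105 degrees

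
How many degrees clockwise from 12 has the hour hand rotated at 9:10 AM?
The hour hand moves 30 degrees per hour and 0.5 degrees per minute.
At 9:10: (9) x 30 + 10 x 0.5 = 270 + 5 = 275 degrees

Final answer: 275 degrees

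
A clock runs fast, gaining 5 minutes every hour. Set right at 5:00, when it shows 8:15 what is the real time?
For every 60 true minutes, the faulty clock advances 65 minutes, so 1 faulty-clock minute corresponds to 60/65 true minutes.
From 5:00 to 8:15 on the faulty dial is 195 minutes.
True elapsed: 195 x 60/65 = 180 minutes = 3 hours.
True time: 5:00 + 3 hours = 8:00.

Final answer: 8:00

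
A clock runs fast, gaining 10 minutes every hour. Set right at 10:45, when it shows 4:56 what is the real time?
For every 60 true minutes, the faulty clock advances 70 minutes, so 1 faulty-clock minute corresponds to 60/70 true minutes.
From 10:45 to 4:56 on the faulty dial is 371 minutes.
True elapsed: 371 x 60/70 = 318 minutes = 5 hours and 18 minutes.
True time: 10:45 + 5 hours and 18 minutes = 4:03.

Final answer: 4:03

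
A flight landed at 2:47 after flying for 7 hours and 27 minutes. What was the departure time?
Starting time: 2:47 = 167 total minutes past 12:00
Subtracting: 7 hours and 27 minutes = 447 minutes
167 - 447 = -280 (negative, add 12 hours = 720) = 440 minutes
= 7 hours and 20 minutes past 12:00 = 7:20

Final answer: 7:20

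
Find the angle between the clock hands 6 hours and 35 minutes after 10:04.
First find the time 6 hours and 35 minutes after 10:04.
Total minutes: 10 x 60 + 4 + 6 x 60 + 35 = 999.
999 mod 720 = 279 minutes = 4:39.
Now compute the angle at 4:39:
Hour hand: 4 x 30 + 39 x 0.5 = 139.5 degrees
Minute hand: 39 x 6 = 234 degrees
Difference: |139.5 - 234| = 94.5 degrees
The angle is 94.5 degrees

Final answer: 94.5 degrees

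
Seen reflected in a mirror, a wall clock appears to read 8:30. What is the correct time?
Reflection across the vertical (12-6) axis maps a hand at angle A degrees to (360 - A) degrees, which sends a reading of T minutes past 12:00 to (720 - T) minutes past 12:00.
Mirror reads 8:30 = 510 minutes past 12:00.
Actual time: (720 - 510) mod 720 = 210 minutes = 3:30.

Final answer: 3:30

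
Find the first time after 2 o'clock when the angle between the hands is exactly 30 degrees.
At t minutes past 2:00, the hour hand is at 30 x 2 + 0.5t degrees and the minute hand is at 6t degrees.
The smaller angle between them is 30 degrees when |30H - 5.5t| = 30 or |30H - 5.5t| = 330.
With H = 2, solve 30 x 2 - 5.5t = +/- target for each target:
  t = (30 x 2 - 30) / 5.5 = 5.45
  t = (30 x 2 + 30) / 5.5 = 16.36
  t = (30 x 2 - 330) / 5.5 = -49.09 (outside (0, 60))
  t = (30 x 2 + 330) / 5.5 = 70.91 (outside (0, 60))
Valid solutions in (0, 60): {5.45, 16.36} minutes.
The first occurrence is t = 5.45 minutes.
The hands form a 30-degree angle at 5.45 minutes past 2:00.

Final answer: 5.45 minutes past 2:00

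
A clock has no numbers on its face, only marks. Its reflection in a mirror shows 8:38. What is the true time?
Reflection across the vertical (12-6) axis maps a hand at angle A degrees to (360 - A) degrees, which sends a reading of T minutes past 12:00 to (720 - T) minutes past 12:00.
Mirror reads 8:38 = 518 minutes past 12:00.
Actual time: (720 - 518) mod 720 = 202 minutes = 3:22.

Final answer: 3:22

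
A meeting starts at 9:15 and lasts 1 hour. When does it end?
Starting time: 9:15
Adding 0 minutes to 15 minutes: 15 + 0 = 15 minutes
Adding 1 hour: 9 + 1 = 10
Final time: 10:15

Final answer: 10:15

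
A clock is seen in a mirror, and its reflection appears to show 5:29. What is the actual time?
Reflection across the vertical (12-6) axis maps a hand at angle A degrees to (360 - A) degrees, which sends a reading of T minutes past 12:00 to (720 - T) minutes past 12:00.
Mirror reads 5:29 = 329 minutes past 12:00.
Actual time: (720 - 329) mod 720 = 391 minutes = 6:31.

Final answer: 6:31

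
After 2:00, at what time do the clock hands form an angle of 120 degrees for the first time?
At t minutes past 2:00, the hour hand is at 30 x 2 + 0.5t degrees and the minute hand is at 6t degrees.
The smaller angle between them is 120 degrees when |30H - 5.5t| = 120 or |30H - 5.5t| = 240.
With H = 2, solve 30 x 2 - 5.5t = +/- target for each target:
  t = (30 x 2 - 120) / 5.5 = -10.91 (outside (0, 60))
  t = (30 x 2 + 120) / 5.5 = 32.73
  t = (30 x 2 - 240) / 5.5 = -32.73 (outside (0, 60))
  t = (30 x 2 + 240) / 5.5 = 54.55
Valid solutions in (0, 60): {32.73, 54.55} minutes.
The first occurrence is t = 32.73 minutes.
The hands form a 120-degree angle at 32.73 minutes past 2:00.

Final answer: 32.73 minutes past 2:00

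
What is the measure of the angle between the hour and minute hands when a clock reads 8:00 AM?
Hour hand position: 8 x 30 + 0 x 0.5 = 240 degrees
Minute hand position: 0 x 6 = 0 degrees
Difference: |240 - 0| = 240 degrees
Since 240 > 180, the smaller angle is 360 - 240 = 120 degrees

Final answer: 120 degrees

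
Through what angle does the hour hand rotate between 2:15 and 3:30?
The hour hand moves 0.5 degrees per minute.
Time elapsed: 3:30 - 2:15 = 75 minutes
Angular displacement: 75 x 0.5 = 37.5 degrees

Final answer: 37.5 degrees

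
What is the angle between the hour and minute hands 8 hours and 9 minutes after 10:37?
First find the time 8 hours and 9 minutes after 10:37.
Total minutes: 10 x 60 + 37 + 8 x 60 + 9 = 1126.
1126 mod 720 = 406 minutes = 6:46.
Now compute the angle at 6:46:
Hour hand: 6 x 30 + 46 x 0.5 = 203 degrees
Minute hand: 46 x 6 = 276 degrees
Difference: |203 - 276| = 73 degrees
The angle is 73 degrees

Final answer: 73 degrees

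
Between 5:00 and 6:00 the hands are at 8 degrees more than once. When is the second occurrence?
At t minutes past 5:00, the hour hand is at 30 x 5 + 0.5t degrees and the minute hand is at 6t degrees.
The smaller angle between them is 8 degrees when |30H - 5.5t| = 8 or |30H - 5.5t| = 352.
With H = 5, solve 30 x 5 - 5.5t = +/- target for each target:
  t = (30 x 5 - 8) / 5.5 = 25.82
  t = (30 x 5 + 8) / 5.5 = 28.73
  t = (30 x 5 - 352) / 5.5 = -36.73 (outside (0, 60))
  t = (30 x 5 + 352) / 5.5 = 91.27 (outside (0, 60))
Valid solutions in (0, 60): {25.82, 28.73} minutes.
The second occurrence is t = 28.73 minutes.
The hands form a 8-degree angle at 28.73 minutes past 5:00.

Final answer: 28.73 minutes past 5:00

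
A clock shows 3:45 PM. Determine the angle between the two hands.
Hour hand position: 3 x 30 + 45 x 0.5 = 112.5 degrees
Minute hand position: 45 x 6 = 270 degrees
Difference: |112.5 - 270| = 157.5 degrees
The angle between the hands is 157.5 degrees

Final answer: 157.5 degrees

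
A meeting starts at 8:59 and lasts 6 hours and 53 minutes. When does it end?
Starting time: 8:59
Adding 53 minutes to 59 minutes: 59 + 53 = 112 minutes = 1 hour and 52 minutes
Adding 6 hours: 8 + 6 + 1 (carry) = 15 - 12 = 3
Final time: 3:52

Final answer: 3:52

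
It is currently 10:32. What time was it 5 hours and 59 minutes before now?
Starting time: 10:32 = 632 total minutes past 12:00
Subtracting: 5 hours and 59 minutes = 359 minutes
632 - 359 = 273 minutes
= 4 hours and 33 minutes past 12:00 = 4:33

Final answer: 4:33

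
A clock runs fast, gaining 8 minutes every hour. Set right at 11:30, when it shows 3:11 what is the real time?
For every 60 true minutes, the faulty clock advances 68 minutes, so 1 faulty-clock minute corresponds to 60/68 true minutes.
From 11:30 to 3:11 on the faulty dial is 221 minutes.
True elapsed: 221 x 60/68 = 195 minutes = 3 hours and 15 minutes.
True time: 11:30 + 3 hours and 15 minutes = 2:45.

Final answer: 2:45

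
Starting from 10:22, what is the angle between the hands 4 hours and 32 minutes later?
First find the time 4 hours and 32 minutes after 10:22.
Total minutes: 10 x 60 + 22 + 4 x 60 + 32 = 894.
894 mod 720 = 174 minutes = 2:54.
Now compute the angle at 2:54:
Hour hand: 2 x 30 + 54 x 0.5 = 87 degrees
Minute hand: 54 x 6 = 324 degrees
Difference: |87 - 324| = 237 degrees
Smaller angle: 360 - 237 = 123 degrees

Final answer: 123 degrees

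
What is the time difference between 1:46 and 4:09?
From 1:46 to 4:09:
(4 x 60 + 9) - (1 x 60 + 46) = 249 - 106 = 143 minutes
= 2 hours and 23 minutes

Final answer: 2 hours and 23 minutes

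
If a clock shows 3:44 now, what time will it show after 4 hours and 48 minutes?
Starting time: 3:44
Adding 48 minutes to 44 minutes: 44 + 48 = 92 minutes = 1 hour and 32 minutes
Adding 4 hours: 3 + 4 + 1 (carry) = 8
Final time: 8:32

Final answer: 8:32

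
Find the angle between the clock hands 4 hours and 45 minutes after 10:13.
First find the time 4 hours and 45 minutes after 10:13.
Total minutes: 10 x 60 + 13 + 4 x 60 + 45 = 898.
898 mod 720 = 178 minutes = 2:58.
Now compute the angle at 2:58:
Hour hand: 2 x 30 + 58 x 0.5 = 89 degrees
Minute hand: 58 x 6 = 348 degrees
Difference: |89 - 348| = 259 degrees
Smaller angle: 360 - 259 = 101 degrees

Final answer: 101 degrees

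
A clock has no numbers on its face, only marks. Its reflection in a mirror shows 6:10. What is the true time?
Reflection across the vertical (12-6) axis maps a hand at angle A degrees to (360 - A) degrees, which sends a reading of T minutes past 12:00 to (720 - T) minutes past 12:00.
Mirror reads 6:10 = 370 minutes past 12:00.
Actual time: (720 - 370) mod 720 = 350 minutes = 5:50.

Final answer: 5:50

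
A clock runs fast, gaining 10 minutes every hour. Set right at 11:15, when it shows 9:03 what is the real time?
For every 60 true minutes, the faulty clock advances 70 minutes, so 1 faulty-clock minute corresponds to 60/70 true minutes.
From 11:15 to 9:03 on the faulty dial is 588 minutes.
True elapsed: 588 x 60/70 = 504 minutes = 8 hours and 24 minutes.
True time: 11:15 + 8 hours and 24 minutes = 7:39.

Final answer: 7:39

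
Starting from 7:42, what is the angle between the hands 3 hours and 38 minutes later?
First find the time 3 hours and 38 minutes after 7:42.
Total minutes: 7 x 60 + 42 + 3 x 60 + 38 = 680.
680 mod 720 = 680 minutes = 11:20.
Now compute the angle at 11:20:
Hour hand: 11 x 30 + 20 x 0.5 = 340 degrees
Minute hand: 20 x 6 = 120 degrees
Difference: |340 - 120| = 220 degrees
Smaller angle: 360 - 220 = 140 degrees

Final answer: 140 degrees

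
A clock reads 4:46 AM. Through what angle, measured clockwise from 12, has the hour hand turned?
The hour hand moves 30 degrees per hour and 0.5 degrees per minute.
At 4:46: (4) x 30 + 46 x 0.5 = 120 + 23 = 143 degrees

Final answer: 143 degrees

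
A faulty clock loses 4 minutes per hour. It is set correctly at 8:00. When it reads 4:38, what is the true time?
For every 60 true minutes, the faulty clock advances 56 minutes, so 1 faulty-clock minute corresponds to 60/56 true minutes.
From 8:00 to 4:38 on the faulty dial is 518 minutes.
True elapsed: 518 x 60/56 = 555 minutes = 9 hours and 15 minutes.
True time: 8:00 + 9 hours and 15 minutes = 5:15.

Final answer: 5:15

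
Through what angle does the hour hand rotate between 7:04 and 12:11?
The hour hand moves 0.5 degrees per minute.
Time elapsed: 12:11 - 7:04 = 307 minutes
Angular displacement: 307 x 0.5 = 153.5 degrees

Final answer: 153.5 degrees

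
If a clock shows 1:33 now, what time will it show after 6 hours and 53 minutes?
Starting time: 1:33
Adding 53 minutes to 33 minutes: 33 + 53 = 86 minutes = 1 hour and 26 minutes
Adding 6 hours: 1 + 6 + 1 (carry) = 8
Final time: 8:26

Final answer: 8:26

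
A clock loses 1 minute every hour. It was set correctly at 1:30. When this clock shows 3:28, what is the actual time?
For every 60 true minutes, the faulty clock advances 59 minutes, so 1 faulty-clock minute corresponds to 60/59 true minutes.
From 1:30 to 3:28 on the faulty dial is 118 minutes.
True elapsed: 118 x 60/59 = 120 minutes = 2 hours.
True time: 1:30 + 2 hours = 3:30.

Final answer: 3:30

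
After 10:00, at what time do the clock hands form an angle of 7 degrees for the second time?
At t minutes past 10:00, the hour hand is at 30 x 10 + 0.5t degrees and the minute hand is at 6t degrees.
The smaller angle between them is 7 degrees when |30H - 5.5t| = 7 or |30H - 5.5t| = 353.
With H = 10, solve 30 x 10 - 5.5t = +/- target for each target:
  t = (30 x 10 - 7) / 5.5 = 53.27
  t = (30 x 10 + 7) / 5.5 = 55.82
  t = (30 x 10 - 353) / 5.5 = -9.64 (outside (0, 60))
  t = (30 x 10 + 353) / 5.5 = 118.73 (outside (0, 60))
Valid solutions in (0, 60): {53.27, 55.82} minutes.
The second occurrence is t = 55.82 minutes.
The hands form a 7-degree angle at 55.82 minutes past 10:00.

Final answer: 55.82 minutes past 10:00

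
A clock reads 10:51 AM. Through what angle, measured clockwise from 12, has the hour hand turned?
The hour hand moves 30 degrees per hour and 0.5 degrees per minute.
At 10:51: (10) x 30 + 51 x 0.5 = 300 + 25.5 = 325.5 degrees

Final answer: 325.5 degrees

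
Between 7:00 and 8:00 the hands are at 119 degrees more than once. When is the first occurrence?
At t minutes past 7:00, the hour hand is at 30 x 7 + 0.5t degrees and the minute hand is at 6t degrees.
The smaller angle between them is 119 degrees when |30H - 5.5t| = 119 or |30H - 5.5t| = 241.
With H = 7, solve 30 x 7 - 5.5t = +/- target for each target:
  t = (30 x 7 - 119) / 5.5 = 16.55
  t = (30 x 7 + 119) / 5.5 = 59.82
  t = (30 x 7 - 241) / 5.5 = -5.64 (outside (0, 60))
  t = (30 x 7 + 241) / 5.5 = 82 (outside (0, 60))
Valid solutions in (0, 60): {16.55, 59.82} minutes.
The first occurrence is t = 16.55 minutes.
The hands form a 119-degree angle at 16.55 minutes past 7:00.

Final answer: 16.55 minutes past 7:00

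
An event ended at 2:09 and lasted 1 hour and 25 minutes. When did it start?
Starting time: 2:09 = 129 total minutes past 12:00
Subtracting: 1 hour and 25 minutes = 85 minutes
129 - 85 = 44 minutes
= 44 minutes past 12:00 = 12:44

Final answer: 12:44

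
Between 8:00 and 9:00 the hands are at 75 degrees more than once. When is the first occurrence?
At t minutes past 8:00, the hour hand is at 30 x 8 + 0.5t degrees and the minute hand is at 6t degrees.
The smaller angle between them is 75 degrees when |30H - 5.5t| = 75 or |30H - 5.5t| = 285.
With H = 8, solve 30 x 8 - 5.5t = +/- target for each target:
  t = (30 x 8 - 75) / 5.5 = 30
  t = (30 x 8 + 75) / 5.5 = 57.27
  t = (30 x 8 - 285) / 5.5 = -8.18 (outside (0, 60))
  t = (30 x 8 + 285) / 5.5 = 95.45 (outside (0, 60))
Valid solutions in (0, 60): {30, 57.27} minutes.
The first occurrence is t = 30 minutes.
The hands form a 75-degree angle at 30 minutes past 8:00.

Final answer: 30 minutes past 8:00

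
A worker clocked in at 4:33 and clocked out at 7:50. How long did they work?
From 4:33 to 7:50:
(7 x 60 + 50) - (4 x 60 + 33) = 470 - 273 = 197 minutes
= 3 hours and 17 minutes

Final answer: 3 hours and 17 minutes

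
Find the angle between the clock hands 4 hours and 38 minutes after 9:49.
First find the time 4 hours and 38 minutes after 9:49.
Total minutes: 9 x 60 + 49 + 4 x 60 + 38 = 867.
867 mod 720 = 147 minutes = 2:27.
Now compute the angle at 2:27:
Hour hand: 2 x 30 + 27 x 0.5 = 73.5 degrees
Minute hand: 27 x 6 = 162 degrees
Difference: |73.5 - 162| = 88.5 degrees
The angle is 88.5 degrees

Final answer: 88.5 degrees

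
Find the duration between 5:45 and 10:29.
From 5:45 to 10:29:
(10 x 60 + 29) - (5 x 60 + 45) = 629 - 345 = 284 minutes
= 4 hours and 44 minutes

Final answer: 4 hours and 44 minutes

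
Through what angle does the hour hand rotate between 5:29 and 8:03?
The hour hand moves 0.5 degrees per minute.
Time elapsed: 8:03 - 5:29 = 154 minutes
Angular displacement: 154 x 0.5 = 77 degrees

Final answer: 77 degrees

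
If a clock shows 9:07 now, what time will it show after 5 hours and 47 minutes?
Starting time: 9:07
Adding 47 minutes to 7 minutes: 7 + 47 = 54 minutes
Adding 5 hours: 9 + 5 = 14 - 12 = 2
Final time: 2:54

Final answer: 2:54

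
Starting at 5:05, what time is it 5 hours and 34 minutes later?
Starting time: 5:05
Adding 34 minutes to 5 minutes: 5 + 34 = 39 minutes
Adding 5 hours: 5 + 5 = 10
Final time: 10:39

Final answer: 10:39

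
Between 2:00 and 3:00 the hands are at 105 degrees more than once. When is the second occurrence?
At t minutes past 2:00, the hour hand is at 30 x 2 + 0.5t degrees and the minute hand is at 6t degrees.
The smaller angle between them is 105 degrees when |30H - 5.5t| = 105 or |30H - 5.5t| = 255.
With H = 2, solve 30 x 2 - 5.5t = +/- target for each target:
  t = (30 x 2 - 105) / 5.5 = -8.18 (outside (0, 60))
  t = (30 x 2 + 105) / 5.5 = 30
  t = (30 x 2 - 255) / 5.5 = -35.45 (outside (0, 60))
  t = (30 x 2 + 255) / 5.5 = 57.27
Valid solutions in (0, 60): {30, 57.27} minutes.
The second occurrence is t = 57.27 minutes.
The hands form a 105-degree angle at 57.27 minutes past 2:00.

Final answer: 57.27 minutes past 2:00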